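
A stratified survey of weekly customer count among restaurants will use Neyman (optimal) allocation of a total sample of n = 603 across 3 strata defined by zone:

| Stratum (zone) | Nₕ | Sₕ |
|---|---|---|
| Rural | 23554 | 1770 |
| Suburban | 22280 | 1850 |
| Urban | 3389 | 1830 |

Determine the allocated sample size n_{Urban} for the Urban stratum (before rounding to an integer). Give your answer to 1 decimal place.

Neyman allocation: nₕ = n·NₕSₕ / Σⱼ NⱼSⱼ.
Σ NⱼSⱼ = 23554·1770 + 22280·1850 + 3389·1830 = 8.911045 × 10^7.
n_{Urban} = 603·3389·1830 / (8.911045 × 10^7) = 42.0.

42.0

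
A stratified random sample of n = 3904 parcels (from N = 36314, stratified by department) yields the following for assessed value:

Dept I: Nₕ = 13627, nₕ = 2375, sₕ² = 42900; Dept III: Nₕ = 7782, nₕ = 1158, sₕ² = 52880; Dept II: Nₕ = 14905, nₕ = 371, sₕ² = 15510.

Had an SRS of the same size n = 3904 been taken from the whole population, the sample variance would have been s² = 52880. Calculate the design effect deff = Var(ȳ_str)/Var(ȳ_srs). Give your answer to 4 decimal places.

Var(ȳ_str) = Σ Wₕ²(1−fₕ)sₕ²/nₕ with Wₕ = Nₕ/36314:
  Dept I: (13627/36314)²·(1−2375/13627)·42900/2375 = 2.1002717
  Dept III: (7782/36314)²·(1−1158/7782)·52880/1158 = 1.785033
  Dept II: (14905/36314)²·(1−371/14905)·15510/371 = 6.8676293
  → Var(ȳ_str) = 10.752934.
Var(ȳ_srs) = (1 − 3904/36314)·52880/3904 = 12.088894.
deff = 10.752934 / 12.088894 = 0.8895.

0.8895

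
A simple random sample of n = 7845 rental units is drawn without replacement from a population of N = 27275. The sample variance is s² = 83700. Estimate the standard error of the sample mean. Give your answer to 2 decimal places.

2.76

Under SRS without replacement, Var(ȳ) = (1 − f)·s²/n with f = n/N = 7845/27275 = 0.28762603.
Var(ȳ) = (1 − 0.28762603)·83700/7845 = 0.71237397·10.669216 = 7.6004718.
SE(ȳ) = √(7.6004718) = 2.76.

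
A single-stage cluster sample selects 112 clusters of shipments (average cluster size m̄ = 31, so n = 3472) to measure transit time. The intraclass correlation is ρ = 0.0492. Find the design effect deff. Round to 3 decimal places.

deff = 1 + (31 − 1)·0.0492 = 1 + 1.476 = 2.476.

2.476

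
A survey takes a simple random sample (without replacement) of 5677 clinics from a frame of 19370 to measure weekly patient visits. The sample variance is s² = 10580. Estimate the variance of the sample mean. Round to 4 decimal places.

Under SRS without replacement, Var(ȳ) = (1 − f)·s²/n with f = n/N = 5677/19370 = 0.29308209.
Var(ȳ) = (1 − 0.29308209)·10580/5677 = 0.70691791·1.8636604 = 1.3174549.

1.3175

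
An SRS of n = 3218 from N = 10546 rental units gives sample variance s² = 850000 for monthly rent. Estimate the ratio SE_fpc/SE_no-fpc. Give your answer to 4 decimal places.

f = n/N = 3218/10546 = 0.30513939.
SE_no-fpc = √(s²/n) = 16.25236; SE_fpc = √((1−f)s²/n) = 13.547691.
Ratio = √(1−f) = 0.83358300.

0.8336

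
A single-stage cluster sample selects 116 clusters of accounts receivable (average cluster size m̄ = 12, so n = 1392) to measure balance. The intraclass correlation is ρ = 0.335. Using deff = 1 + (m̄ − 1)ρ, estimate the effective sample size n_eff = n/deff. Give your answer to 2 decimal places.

297.12

deff = 1 + (12 − 1)·0.335 = 1 + 3.685 = 4.685.
n_eff = 1392 / 4.685 = 297.12.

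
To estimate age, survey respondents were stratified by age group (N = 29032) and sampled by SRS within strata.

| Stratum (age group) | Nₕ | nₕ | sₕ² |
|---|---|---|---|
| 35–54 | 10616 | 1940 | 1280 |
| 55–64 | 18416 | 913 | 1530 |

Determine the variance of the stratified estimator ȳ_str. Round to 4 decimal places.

Var(ȳ_str) = Σₕ Wₕ²(1 − fₕ)sₕ²/nₕ with Wₕ = Nₕ/N, N = 29032.
35–54: Wₕ = 0.36566547; term = 0.36566547²·(1 − 0.18274303)·1280/1940 = 0.07209992.
55–64: Wₕ = 0.63433453; term = 0.63433453²·(1 − 0.04957646)·1530/913 = 0.64087679.
Sum = 0.71297671.

0.7130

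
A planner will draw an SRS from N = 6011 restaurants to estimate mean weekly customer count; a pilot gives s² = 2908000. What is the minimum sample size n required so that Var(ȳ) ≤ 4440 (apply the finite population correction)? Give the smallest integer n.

Without fpc, n₀ = s²/D = 2908000/4440 = 654.9550.
With fpc, (1 − n/N)·s²/n ≤ D requires n ≥ n₀/(1 + n₀/N) = 654.9550/(1 + 654.9550/6011) = 590.6032.
Rounding up, n = 591.

591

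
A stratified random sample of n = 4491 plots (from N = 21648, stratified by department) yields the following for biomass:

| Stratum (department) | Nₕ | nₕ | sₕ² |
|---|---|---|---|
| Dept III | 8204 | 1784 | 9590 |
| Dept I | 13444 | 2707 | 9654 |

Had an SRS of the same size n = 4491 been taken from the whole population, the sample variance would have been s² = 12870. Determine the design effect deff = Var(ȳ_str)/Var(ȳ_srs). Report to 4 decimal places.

0.7497

Var(ȳ_str) = Σ Wₕ²(1−fₕ)sₕ²/nₕ with Wₕ = Nₕ/21648:
  Dept III: (8204/21648)²·(1−1784/8204)·9590/1784 = 0.6041557
  Dept I: (13444/21648)²·(1−2707/13444)·9654/2707 = 1.098487
  → Var(ȳ_str) = 1.7026427.
Var(ȳ_srs) = (1 − 4491/21648)·12870/4491 = 2.2712193.
deff = 1.7026427 / 2.2712193 = 0.7497.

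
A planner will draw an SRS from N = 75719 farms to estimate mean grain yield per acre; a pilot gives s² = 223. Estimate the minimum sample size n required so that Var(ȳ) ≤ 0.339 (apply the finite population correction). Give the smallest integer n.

Without fpc, n₀ = s²/D = 223/0.339 = 657.8171.
With fpc, (1 − n/N)·s²/n ≤ D requires n ≥ n₀/(1 + n₀/N) = 657.8171/(1 + 657.8171/75719) = 652.1515.
Rounding up, n = 653.

653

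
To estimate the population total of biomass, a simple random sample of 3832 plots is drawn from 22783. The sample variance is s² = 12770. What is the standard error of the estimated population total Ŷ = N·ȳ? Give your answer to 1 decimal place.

37931.9

Var(Ŷ) = N²·Var(ȳ) = N²·(1 − n/N)·s²/n.
f = 3832/22783 = 0.16819558; Var(ȳ) = 0.83180442·12770/3832 = 2.7719578.
Var(Ŷ) = 22783² · 2.7719578 = 1.4388265 × 10^9.
SE(Ŷ) = √(1.4388265 × 10^9) = 37931.9.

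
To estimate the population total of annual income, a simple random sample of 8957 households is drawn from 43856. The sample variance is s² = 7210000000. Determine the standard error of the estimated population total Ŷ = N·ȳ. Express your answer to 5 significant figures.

3.5100 × 10^7

Var(Ŷ) = N²·Var(ȳ) = N²·(1 − n/N)·s²/n.
f = 8957/43856 = 0.20423659; Var(ȳ) = 0.79576341·7210000000/8957 = 640555.34.
Var(Ŷ) = 43856² · 640555.34 = 1.2320113 × 10^15.
SE(Ŷ) = √(1.2320113 × 10^15) = 3.5100 × 10^7.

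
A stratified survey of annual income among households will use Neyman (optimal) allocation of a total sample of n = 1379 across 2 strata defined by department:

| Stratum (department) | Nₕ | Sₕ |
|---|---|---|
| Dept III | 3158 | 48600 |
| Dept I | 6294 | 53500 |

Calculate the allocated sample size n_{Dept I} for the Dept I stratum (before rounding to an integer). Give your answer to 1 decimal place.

947.2

Neyman allocation: nₕ = n·NₕSₕ / Σⱼ NⱼSⱼ.
Σ NⱼSⱼ = 3158·48600 + 6294·53500 = 4.902078 × 10^8.
n_{Dept I} = 1379·6294·53500 / (4.902078 × 10^8) = 947.2.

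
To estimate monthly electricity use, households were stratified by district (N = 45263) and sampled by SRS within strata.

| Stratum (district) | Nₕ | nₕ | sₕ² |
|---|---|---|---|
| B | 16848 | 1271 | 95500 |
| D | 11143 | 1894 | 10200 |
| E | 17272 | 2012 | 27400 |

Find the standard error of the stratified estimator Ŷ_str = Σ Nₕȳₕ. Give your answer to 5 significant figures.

Var(Ŷ_str) = Σₕ Nₕ²(1 − fₕ)sₕ²/nₕ.
B: 16848²·(1 − 1271/16848)·95500/1271 = 1.9719232 × 10^10.
D: 11143²·(1 − 1894/11143)·10200/1894 = 5.5503083 × 10^8.
E: 17272²·(1 − 2012/17272)·27400/2012 = 3.5893826 × 10^9.
Sum = 2.3863645 × 10^10.
SE = √(2.3863645 × 10^10) = 154480.

154480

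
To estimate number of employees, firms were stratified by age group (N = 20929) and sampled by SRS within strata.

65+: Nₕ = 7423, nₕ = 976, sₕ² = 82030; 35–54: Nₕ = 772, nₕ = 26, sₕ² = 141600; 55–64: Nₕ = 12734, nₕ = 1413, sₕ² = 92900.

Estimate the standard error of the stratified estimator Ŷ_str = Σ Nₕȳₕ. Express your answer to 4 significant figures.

129000

Var(Ŷ_str) = Σₕ Nₕ²(1 − fₕ)sₕ²/nₕ.
65+: 7423²·(1 − 976/7423)·82030/976 = 4.0221663 × 10^9.
35–54: 772²·(1 − 26/772)·141600/26 = 3.1365054 × 10^9.
55–64: 12734²·(1 − 1413/12734)·92900/1413 = 9.4781415 × 10^9.
Sum = 1.6636813 × 10^10.
SE = √(1.6636813 × 10^10) = 129000.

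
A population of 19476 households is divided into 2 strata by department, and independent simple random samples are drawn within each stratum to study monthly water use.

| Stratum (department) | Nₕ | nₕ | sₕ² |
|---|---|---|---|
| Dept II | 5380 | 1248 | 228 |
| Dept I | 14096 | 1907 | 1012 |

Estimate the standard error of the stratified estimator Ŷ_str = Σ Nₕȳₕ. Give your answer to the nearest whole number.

Var(Ŷ_str) = Σₕ Nₕ²(1 − fₕ)sₕ²/nₕ.
Dept II: 5380²·(1 − 1248/5380)·228/1248 = 4.0612792 × 10^6.
Dept I: 14096²·(1 − 1907/14096)·1012/1907 = 9.1178782 × 10^7.
Sum = 9.5240061 × 10^7.
SE = √(9.5240061 × 10^7) = 9759.

9759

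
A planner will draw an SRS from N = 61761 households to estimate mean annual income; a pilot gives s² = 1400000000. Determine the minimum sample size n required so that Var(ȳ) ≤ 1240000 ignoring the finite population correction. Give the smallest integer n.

Without fpc, n₀ = s²/D = 1400000000/1240000 = 1129.0323.
Rounding up, n = 1130.

1130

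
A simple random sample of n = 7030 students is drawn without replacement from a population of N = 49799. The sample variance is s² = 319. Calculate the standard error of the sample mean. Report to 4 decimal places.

0.1974

Under SRS without replacement, Var(ȳ) = (1 − f)·s²/n with f = n/N = 7030/49799 = 0.14116749.
Var(ȳ) = (1 − 0.14116749)·319/7030 = 0.85883251·0.045376956 = 0.038971205.
SE(ȳ) = √(0.038971205) = 0.1974.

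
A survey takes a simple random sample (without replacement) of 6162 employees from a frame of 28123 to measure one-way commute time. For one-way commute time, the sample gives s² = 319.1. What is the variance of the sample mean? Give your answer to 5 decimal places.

Under SRS without replacement, Var(ȳ) = (1 − f)·s²/n with f = n/N = 6162/28123 = 0.21910891.
Var(ȳ) = (1 − 0.21910891)·319.1/6162 = 0.78089109·0.051785135 = 0.04043855.

0.04044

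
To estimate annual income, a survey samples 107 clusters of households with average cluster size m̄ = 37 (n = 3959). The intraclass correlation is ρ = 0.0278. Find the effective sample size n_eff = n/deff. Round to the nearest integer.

1979

deff = 1 + (37 − 1)·0.0278 = 1 + 1.0008 = 2.0008.
n_eff = 3959 / 2.0008 = 1979.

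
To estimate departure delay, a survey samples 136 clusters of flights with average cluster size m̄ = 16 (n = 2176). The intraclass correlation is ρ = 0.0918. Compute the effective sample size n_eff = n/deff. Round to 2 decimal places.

deff = 1 + (16 − 1)·0.0918 = 1 + 1.377 = 2.377.
n_eff = 2176 / 2.377 = 915.44.

915.44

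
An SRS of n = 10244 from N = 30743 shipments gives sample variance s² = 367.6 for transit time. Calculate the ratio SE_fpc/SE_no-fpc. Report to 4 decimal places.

0.8166

f = n/N = 10244/30743 = 0.33321406.
SE_no-fpc = √(s²/n) = 0.18943184; SE_fpc = √((1−f)s²/n) = 0.15468428.
Ratio = √(1−f) = 0.81656961.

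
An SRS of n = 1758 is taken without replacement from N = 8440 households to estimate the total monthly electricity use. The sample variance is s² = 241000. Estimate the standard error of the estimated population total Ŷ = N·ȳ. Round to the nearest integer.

87927

Var(Ŷ) = N²·Var(ȳ) = N²·(1 − n/N)·s²/n.
f = 1758/8440 = 0.20829384; Var(ȳ) = 0.79170616·241000/1758 = 108.5331.
Var(Ŷ) = 8440² · 108.5331 = 7.7312034 × 10^9.
SE(Ŷ) = √(7.7312034 × 10^9) = 87927.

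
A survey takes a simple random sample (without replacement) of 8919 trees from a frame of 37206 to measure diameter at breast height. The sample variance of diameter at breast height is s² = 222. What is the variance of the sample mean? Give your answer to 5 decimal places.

Under SRS without replacement, Var(ȳ) = (1 − f)·s²/n with f = n/N = 8919/37206 = 0.23971940.
Var(ȳ) = (1 − 0.23971940)·222/8919 = 0.76028060·0.024890683 = 0.018923903.

0.01892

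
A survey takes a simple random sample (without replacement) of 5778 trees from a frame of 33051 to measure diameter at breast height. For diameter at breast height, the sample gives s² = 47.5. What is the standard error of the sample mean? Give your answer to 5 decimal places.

0.08236

Under SRS without replacement, Var(ȳ) = (1 − f)·s²/n with f = n/N = 5778/33051 = 0.17482073.
Var(ȳ) = (1 − 0.17482073)·47.5/5778 = 0.82517927·0.0082208377 = 0.0067836648.
SE(ȳ) = √(0.0067836648) = 0.08236.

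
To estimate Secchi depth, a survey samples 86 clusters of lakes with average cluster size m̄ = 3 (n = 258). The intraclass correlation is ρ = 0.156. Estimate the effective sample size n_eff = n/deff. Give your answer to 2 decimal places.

deff = 1 + (3 − 1)·0.156 = 1 + 0.312 = 1.312.
n_eff = 258 / 1.312 = 196.65.

196.65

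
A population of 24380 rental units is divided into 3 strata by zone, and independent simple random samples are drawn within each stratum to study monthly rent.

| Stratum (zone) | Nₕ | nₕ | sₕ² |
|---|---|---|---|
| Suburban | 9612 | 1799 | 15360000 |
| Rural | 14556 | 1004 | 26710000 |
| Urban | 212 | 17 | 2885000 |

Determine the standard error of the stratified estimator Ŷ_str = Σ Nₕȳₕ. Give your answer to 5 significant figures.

Var(Ŷ_str) = Σₕ Nₕ²(1 − fₕ)sₕ²/nₕ.
Suburban: 9612²·(1 − 1799/9612)·15360000/1799 = 6.4119723 × 10^11.
Rural: 14556²·(1 − 1004/14556)·26710000/1004 = 5.2479008 × 10^12.
Urban: 212²·(1 − 17/212)·2885000/17 = 7.0156412 × 10^9.
Sum = 5.8961137 × 10^12.
SE = √(5.8961137 × 10^12) = 2.4282 × 10^6.

2.4282 × 10^6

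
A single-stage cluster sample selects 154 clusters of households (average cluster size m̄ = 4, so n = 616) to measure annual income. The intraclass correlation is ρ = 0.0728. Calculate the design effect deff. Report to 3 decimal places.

deff = 1 + (4 − 1)·0.0728 = 1 + 0.2184 = 1.2184.

1.218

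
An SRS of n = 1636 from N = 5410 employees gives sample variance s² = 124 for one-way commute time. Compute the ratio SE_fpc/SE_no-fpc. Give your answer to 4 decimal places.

f = n/N = 1636/5410 = 0.30240296.
SE_no-fpc = √(s²/n) = 0.27530823; SE_fpc = √((1−f)s²/n) = 0.2299437.
Ratio = √(1−f) = 0.83522275.

0.8352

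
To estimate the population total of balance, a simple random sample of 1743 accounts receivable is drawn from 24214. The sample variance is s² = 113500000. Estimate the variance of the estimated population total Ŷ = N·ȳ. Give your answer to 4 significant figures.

Var(Ŷ) = N²·Var(ȳ) = N²·(1 − n/N)·s²/n.
f = 1743/24214 = 0.07198315; Var(ȳ) = 0.92801685·113500000/1743 = 60430.242.
Var(Ŷ) = 24214² · 60430.242 = 3.5431326 × 10^13.

3.543 × 10^13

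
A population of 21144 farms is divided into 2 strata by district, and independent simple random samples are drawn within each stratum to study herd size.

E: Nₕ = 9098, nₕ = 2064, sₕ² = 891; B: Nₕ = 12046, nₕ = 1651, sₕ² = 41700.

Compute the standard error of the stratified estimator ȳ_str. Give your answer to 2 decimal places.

Var(ȳ_str) = Σₕ Wₕ²(1 − fₕ)sₕ²/nₕ with Wₕ = Nₕ/N, N = 21144.
E: Wₕ = 0.43028755; term = 0.43028755²·(1 − 0.22686305)·891/2064 = 0.061793388.
B: Wₕ = 0.56971245; term = 0.56971245²·(1 − 0.13705794)·41700/1651 = 7.0742766.
Sum = 7.13607.
SE = √(7.13607) = 2.67.

2.67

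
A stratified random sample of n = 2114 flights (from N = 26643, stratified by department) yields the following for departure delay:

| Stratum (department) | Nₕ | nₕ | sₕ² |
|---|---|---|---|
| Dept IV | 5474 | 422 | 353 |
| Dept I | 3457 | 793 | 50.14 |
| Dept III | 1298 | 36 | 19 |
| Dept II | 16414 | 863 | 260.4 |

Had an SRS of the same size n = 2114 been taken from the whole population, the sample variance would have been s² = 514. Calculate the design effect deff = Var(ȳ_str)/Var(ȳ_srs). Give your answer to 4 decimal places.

Var(ȳ_str) = Σ Wₕ²(1−fₕ)sₕ²/nₕ with Wₕ = Nₕ/26643:
  Dept IV: (5474/26643)²·(1−422/5474)·353/422 = 0.032588483
  Dept I: (3457/26643)²·(1−793/3457)·50.14/793 = 8.2031092 × 10^-4
  Dept III: (1298/26643)²·(1−36/1298)·19/36 = 0.0012179204
  Dept II: (16414/26643)²·(1−863/16414)·260.4/863 = 0.10850174
  → Var(ȳ_str) = 0.14312845.
Var(ȳ_srs) = (1 − 2114/26643)·514/2114 = 0.22384884.
deff = 0.14312845 / 0.22384884 = 0.6394.

0.6394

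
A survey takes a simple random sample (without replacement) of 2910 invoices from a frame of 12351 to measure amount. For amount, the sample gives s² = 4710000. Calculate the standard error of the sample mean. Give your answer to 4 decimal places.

Under SRS without replacement, Var(ȳ) = (1 − f)·s²/n with f = n/N = 2910/12351 = 0.23560845.
Var(ȳ) = (1 − 0.23560845)·4710000/2910 = 0.76439155·1618.5567 = 1237.2111.
SE(ȳ) = √(1237.2111) = 35.1740.

35.1740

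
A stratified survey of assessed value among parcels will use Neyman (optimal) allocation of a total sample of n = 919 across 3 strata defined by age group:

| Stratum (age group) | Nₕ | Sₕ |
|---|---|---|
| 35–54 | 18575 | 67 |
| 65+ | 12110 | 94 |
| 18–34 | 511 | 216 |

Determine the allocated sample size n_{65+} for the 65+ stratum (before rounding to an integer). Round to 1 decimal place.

Neyman allocation: nₕ = n·NₕSₕ / Σⱼ NⱼSⱼ.
Σ NⱼSⱼ = 18575·67 + 12110·94 + 511·216 = 2.493241 × 10^6.
n_{65+} = 919·12110·94 / (2.493241 × 10^6) = 419.6.

419.6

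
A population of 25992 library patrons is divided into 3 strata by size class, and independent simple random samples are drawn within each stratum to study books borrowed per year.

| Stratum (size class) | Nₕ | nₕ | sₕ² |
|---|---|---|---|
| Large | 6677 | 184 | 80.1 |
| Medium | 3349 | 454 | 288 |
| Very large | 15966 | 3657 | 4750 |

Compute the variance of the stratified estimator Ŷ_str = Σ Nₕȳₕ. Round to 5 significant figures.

Var(Ŷ_str) = Σₕ Nₕ²(1 − fₕ)sₕ²/nₕ.
Large: 6677²·(1 − 184/6677)·80.1/184 = 1.8873023 × 10^7.
Medium: 3349²·(1 − 454/3349)·288/454 = 6.1503574 × 10^6.
Very large: 15966²·(1 − 3657/15966)·4750/3657 = 2.5526281 × 10^8.
Sum = 2.8028619 × 10^8.

2.8029 × 10^8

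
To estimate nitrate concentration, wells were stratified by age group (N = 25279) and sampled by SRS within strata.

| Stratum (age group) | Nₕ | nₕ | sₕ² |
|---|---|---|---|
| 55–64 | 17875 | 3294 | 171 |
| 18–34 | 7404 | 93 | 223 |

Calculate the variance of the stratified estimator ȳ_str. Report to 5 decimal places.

Var(ȳ_str) = Σₕ Wₕ²(1 − fₕ)sₕ²/nₕ with Wₕ = Nₕ/N, N = 25279.
55–64: Wₕ = 0.70710867; term = 0.70710867²·(1 − 0.18427972)·171/3294 = 0.02117318.
18–34: Wₕ = 0.29289133; term = 0.29289133²·(1 − 0.01256078)·223/93 = 0.20311656.
Sum = 0.22428974.

0.22429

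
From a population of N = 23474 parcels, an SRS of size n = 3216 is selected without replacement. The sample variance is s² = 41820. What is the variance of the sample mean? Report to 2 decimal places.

Under SRS without replacement, Var(ȳ) = (1 − f)·s²/n with f = n/N = 3216/23474 = 0.13700264.
Var(ȳ) = (1 − 0.13700264)·41820/3216 = 0.86299736·13.003731 = 11.222186.

11.22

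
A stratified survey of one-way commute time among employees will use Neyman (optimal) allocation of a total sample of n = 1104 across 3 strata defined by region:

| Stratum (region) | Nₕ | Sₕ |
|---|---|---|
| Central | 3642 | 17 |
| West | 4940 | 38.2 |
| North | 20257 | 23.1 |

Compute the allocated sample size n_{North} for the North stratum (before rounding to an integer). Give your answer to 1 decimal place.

Neyman allocation: nₕ = n·NₕSₕ / Σⱼ NⱼSⱼ.
Σ NⱼSⱼ = 3642·17 + 4940·38.2 + 20257·23.1 = 718558.7.
n_{North} = 1104·20257·23.1 / 718558.7 = 718.9.

718.9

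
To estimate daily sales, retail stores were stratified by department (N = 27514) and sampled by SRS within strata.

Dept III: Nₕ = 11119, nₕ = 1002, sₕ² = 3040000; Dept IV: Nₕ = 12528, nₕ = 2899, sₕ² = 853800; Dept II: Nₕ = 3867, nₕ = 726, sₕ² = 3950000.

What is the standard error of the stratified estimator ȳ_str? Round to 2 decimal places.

24.19

Var(ȳ_str) = Σₕ Wₕ²(1 − fₕ)sₕ²/nₕ with Wₕ = Nₕ/N, N = 27514.
Dept III: Wₕ = 0.40412154; term = 0.40412154²·(1 − 0.09011602)·3040000/1002 = 450.83319.
Dept IV: Wₕ = 0.45533183; term = 0.45533183²·(1 − 0.23140166)·853800/2899 = 46.931388.
Dept II: Wₕ = 0.14054663; term = 0.14054663²·(1 − 0.18774244)·3950000/726 = 87.296155.
Sum = 585.06073.
SE = √(585.06073) = 24.19.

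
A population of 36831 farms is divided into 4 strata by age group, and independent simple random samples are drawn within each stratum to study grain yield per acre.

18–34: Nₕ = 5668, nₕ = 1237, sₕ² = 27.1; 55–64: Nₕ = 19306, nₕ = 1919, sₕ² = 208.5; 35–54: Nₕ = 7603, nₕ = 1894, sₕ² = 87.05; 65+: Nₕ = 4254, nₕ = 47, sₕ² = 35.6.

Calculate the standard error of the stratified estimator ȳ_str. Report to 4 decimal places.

Var(ȳ_str) = Σₕ Wₕ²(1 − fₕ)sₕ²/nₕ with Wₕ = Nₕ/N, N = 36831.
18–34: Wₕ = 0.15389210; term = 0.15389210²·(1 − 0.21824277)·27.1/1237 = 4.056058 × 10^-4.
55–64: Wₕ = 0.52417800; term = 0.52417800²·(1 − 0.09939915)·208.5/1919 = 0.02688568.
35–54: Wₕ = 0.20642937; term = 0.20642937²·(1 − 0.24911219)·87.05/1894 = 0.0014706415.
65+: Wₕ = 0.11550053; term = 0.11550053²·(1 − 0.01104843)·35.6/47 = 0.0099929823.
Sum = 0.03875491.
SE = √(0.03875491) = 0.1969.

0.1969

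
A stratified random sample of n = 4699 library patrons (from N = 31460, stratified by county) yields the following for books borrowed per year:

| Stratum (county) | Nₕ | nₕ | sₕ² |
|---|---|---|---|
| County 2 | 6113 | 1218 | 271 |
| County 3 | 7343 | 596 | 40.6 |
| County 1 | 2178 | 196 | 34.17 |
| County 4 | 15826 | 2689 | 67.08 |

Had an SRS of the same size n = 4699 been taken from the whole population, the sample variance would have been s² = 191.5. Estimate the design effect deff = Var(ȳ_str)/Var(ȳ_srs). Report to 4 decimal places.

Var(ȳ_str) = Σ Wₕ²(1−fₕ)sₕ²/nₕ with Wₕ = Nₕ/31460:
  County 2: (6113/31460)²·(1−1218/6113)·271/1218 = 0.0067268487
  County 3: (7343/31460)²·(1−596/7343)·40.6/596 = 0.0034099387
  County 1: (2178/31460)²·(1−196/2178)·34.17/196 = 7.6038405 × 10^-4
  County 4: (15826/31460)²·(1−2689/15826)·67.08/2689 = 0.005240252
  → Var(ȳ_str) = 0.016137423.
Var(ȳ_srs) = (1 − 4699/31460)·191.5/4699 = 0.034666257.
deff = 0.016137423 / 0.034666257 = 0.4655.

0.4655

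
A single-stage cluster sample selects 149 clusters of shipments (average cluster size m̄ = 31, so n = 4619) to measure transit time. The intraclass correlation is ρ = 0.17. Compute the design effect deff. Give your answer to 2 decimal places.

6.10

deff = 1 + (31 − 1)·0.17 = 1 + 5.1 = 6.1.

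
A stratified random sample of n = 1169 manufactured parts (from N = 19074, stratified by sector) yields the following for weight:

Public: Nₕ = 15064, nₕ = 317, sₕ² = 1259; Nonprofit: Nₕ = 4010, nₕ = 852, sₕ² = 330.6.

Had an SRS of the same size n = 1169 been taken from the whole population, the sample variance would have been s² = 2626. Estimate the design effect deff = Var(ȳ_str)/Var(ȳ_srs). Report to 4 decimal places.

Var(ȳ_str) = Σ Wₕ²(1−fₕ)sₕ²/nₕ with Wₕ = Nₕ/19074:
  Public: (15064/19074)²·(1−317/15064)·1259/317 = 2.4250846
  Nonprofit: (4010/19074)²·(1−852/4010)·330.6/852 = 0.013506294
  → Var(ȳ_str) = 2.4385909.
Var(ȳ_srs) = (1 − 1169/19074)·2626/1169 = 2.1086901.
deff = 2.4385909 / 2.1086901 = 1.1564.

1.1564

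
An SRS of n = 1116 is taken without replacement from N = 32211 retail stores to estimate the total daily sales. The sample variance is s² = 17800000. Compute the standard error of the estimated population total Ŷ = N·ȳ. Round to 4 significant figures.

Var(Ŷ) = N²·Var(ȳ) = N²·(1 − n/N)·s²/n.
f = 1116/32211 = 0.03464655; Var(ȳ) = 0.96535345·17800000/1116 = 15397.215.
Var(Ŷ) = 32211² · 15397.215 = 1.5975358 × 10^13.
SE(Ŷ) = √(1.5975358 × 10^13) = 3.997 × 10^6.

3.997 × 10^6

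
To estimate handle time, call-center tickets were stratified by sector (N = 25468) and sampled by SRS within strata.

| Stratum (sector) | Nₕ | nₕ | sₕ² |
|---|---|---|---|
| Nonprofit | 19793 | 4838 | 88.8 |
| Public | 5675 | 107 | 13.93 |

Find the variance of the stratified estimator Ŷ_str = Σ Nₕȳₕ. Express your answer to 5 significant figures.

Var(Ŷ_str) = Σₕ Nₕ²(1 − fₕ)sₕ²/nₕ.
Nonprofit: 19793²·(1 − 4838/19793)·88.8/4838 = 5.433068 × 10^6.
Public: 5675²·(1 − 107/5675)·13.93/107 = 4.1136982 × 10^6.
Sum = 9.5467662 × 10^6.

9.5468 × 10^6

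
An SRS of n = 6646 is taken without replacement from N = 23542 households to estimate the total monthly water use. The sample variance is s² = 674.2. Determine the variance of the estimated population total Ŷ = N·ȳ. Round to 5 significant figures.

Var(Ŷ) = N²·Var(ȳ) = N²·(1 − n/N)·s²/n.
f = 6646/23542 = 0.28230397; Var(ȳ) = 0.71769603·674.2/6646 = 0.072806299.
Var(Ŷ) = 23542² · 0.072806299 = 4.0351127 × 10^7.

4.0351 × 10^7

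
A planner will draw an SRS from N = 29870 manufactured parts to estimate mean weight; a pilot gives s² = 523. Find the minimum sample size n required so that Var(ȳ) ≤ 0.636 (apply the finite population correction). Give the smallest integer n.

801

Without fpc, n₀ = s²/D = 523/0.636 = 822.3270.
With fpc, (1 − n/N)·s²/n ≤ D requires n ≥ n₀/(1 + n₀/N) = 822.3270/(1 + 822.3270/29870) = 800.2947.
Rounding up, n = 801.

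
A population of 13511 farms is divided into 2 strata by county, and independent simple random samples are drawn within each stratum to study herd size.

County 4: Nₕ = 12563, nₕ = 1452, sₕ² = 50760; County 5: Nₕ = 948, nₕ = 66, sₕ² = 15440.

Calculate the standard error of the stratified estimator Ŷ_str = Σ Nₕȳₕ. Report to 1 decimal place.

Var(Ŷ_str) = Σₕ Nₕ²(1 − fₕ)sₕ²/nₕ.
County 4: 12563²·(1 − 1452/12563)·50760/1452 = 4.8797942 × 10^9.
County 5: 948²·(1 − 66/948)·15440/66 = 1.9560515 × 10^8.
Sum = 5.0753994 × 10^9.
SE = √(5.0753994 × 10^9) = 71241.8.

71241.8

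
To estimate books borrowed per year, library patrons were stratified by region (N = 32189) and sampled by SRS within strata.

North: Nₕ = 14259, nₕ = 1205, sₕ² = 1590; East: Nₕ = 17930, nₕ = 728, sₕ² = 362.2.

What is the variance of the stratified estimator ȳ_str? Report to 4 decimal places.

0.3851

Var(ȳ_str) = Σₕ Wₕ²(1 − fₕ)sₕ²/nₕ with Wₕ = Nₕ/N, N = 32189.
North: Wₕ = 0.44297741; term = 0.44297741²·(1 − 0.08450803)·1590/1205 = 0.23704335.
East: Wₕ = 0.55702259; term = 0.55702259²·(1 − 0.04060234)·362.2/728 = 0.14810214.
Sum = 0.38514549.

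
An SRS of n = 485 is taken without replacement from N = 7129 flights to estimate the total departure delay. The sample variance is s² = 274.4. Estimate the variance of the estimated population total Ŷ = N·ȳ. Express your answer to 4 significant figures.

Var(Ŷ) = N²·Var(ȳ) = N²·(1 − n/N)·s²/n.
f = 485/7129 = 0.06803198; Var(ȳ) = 0.93196802·274.4/485 = 0.52728252.
Var(Ŷ) = 7129² · 0.52728252 = 2.679789 × 10^7.

2.680 × 10^7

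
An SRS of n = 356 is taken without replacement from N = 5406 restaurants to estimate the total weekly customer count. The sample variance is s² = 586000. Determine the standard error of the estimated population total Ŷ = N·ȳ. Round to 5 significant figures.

Var(Ŷ) = N²·Var(ȳ) = N²·(1 − n/N)·s²/n.
f = 356/5406 = 0.06585276; Var(ȳ) = 0.93414724·586000/356 = 1537.6693.
Var(Ŷ) = 5406² · 1537.6693 = 4.4938133 × 10^10.
SE(Ŷ) = √(4.4938133 × 10^10) = 211990.

211990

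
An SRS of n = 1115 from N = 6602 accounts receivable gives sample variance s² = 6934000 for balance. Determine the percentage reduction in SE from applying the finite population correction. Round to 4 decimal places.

f = n/N = 1115/6602 = 0.16888822.
SE_no-fpc = √(s²/n) = 78.859585; SE_fpc = √((1−f)s²/n) = 71.892602.
Ratio = √(1−f) = 0.91165332. Reduction = 100·(1 − 0.91165332) = 8.8347%.

8.8347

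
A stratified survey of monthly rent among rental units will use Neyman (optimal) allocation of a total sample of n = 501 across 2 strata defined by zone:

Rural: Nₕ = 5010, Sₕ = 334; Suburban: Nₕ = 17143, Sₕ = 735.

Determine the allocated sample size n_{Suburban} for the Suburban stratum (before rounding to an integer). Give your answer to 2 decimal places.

442.27

Neyman allocation: nₕ = n·NₕSₕ / Σⱼ NⱼSⱼ.
Σ NⱼSⱼ = 5010·334 + 17143·735 = 1.4273445 × 10^7.
n_{Suburban} = 501·17143·735 / (1.4273445 × 10^7) = 442.27.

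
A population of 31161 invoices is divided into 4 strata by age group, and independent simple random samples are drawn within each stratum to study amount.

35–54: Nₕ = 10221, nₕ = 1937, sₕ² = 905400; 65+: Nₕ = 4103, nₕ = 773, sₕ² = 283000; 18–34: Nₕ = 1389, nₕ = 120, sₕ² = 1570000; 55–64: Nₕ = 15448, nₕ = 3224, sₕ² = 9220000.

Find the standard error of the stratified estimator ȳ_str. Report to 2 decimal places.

Var(ȳ_str) = Σₕ Wₕ²(1 − fₕ)sₕ²/nₕ with Wₕ = Nₕ/N, N = 31161.
35–54: Wₕ = 0.32800616; term = 0.32800616²·(1 − 0.18951179)·905400/1937 = 40.758817.
65+: Wₕ = 0.13167100; term = 0.13167100²·(1 − 0.18839873)·283000/773 = 5.1514551.
18–34: Wₕ = 0.04457495; term = 0.04457495²·(1 − 0.08639309)·1570000/120 = 23.749775.
55–64: Wₕ = 0.49574789; term = 0.49574789²·(1 − 0.20870016)·9220000/3224 = 556.15868.
Sum = 625.81873.
SE = √(625.81873) = 25.02.

25.02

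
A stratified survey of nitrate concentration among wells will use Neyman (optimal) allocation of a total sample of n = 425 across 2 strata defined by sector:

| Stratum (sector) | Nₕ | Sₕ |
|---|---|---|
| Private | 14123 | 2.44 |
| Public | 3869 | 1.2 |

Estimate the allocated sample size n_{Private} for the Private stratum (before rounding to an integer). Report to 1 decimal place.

374.5

Neyman allocation: nₕ = n·NₕSₕ / Σⱼ NⱼSⱼ.
Σ NⱼSⱼ = 14123·2.44 + 3869·1.2 = 39102.92.
n_{Private} = 425·14123·2.44 / 39102.92 = 374.5.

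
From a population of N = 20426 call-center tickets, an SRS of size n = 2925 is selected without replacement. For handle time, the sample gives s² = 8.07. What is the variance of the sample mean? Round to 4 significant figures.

0.002364

Under SRS without replacement, Var(ȳ) = (1 − f)·s²/n with f = n/N = 2925/20426 = 0.14319984.
Var(ȳ) = (1 − 0.14319984)·8.07/2925 = 0.85680016·0.0027589744 = 0.0023638897.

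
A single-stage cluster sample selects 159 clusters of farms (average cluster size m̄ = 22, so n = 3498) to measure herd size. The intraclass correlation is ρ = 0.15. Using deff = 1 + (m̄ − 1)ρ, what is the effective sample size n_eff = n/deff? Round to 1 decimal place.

deff = 1 + (22 − 1)·0.15 = 1 + 3.15 = 4.15.
n_eff = 3498 / 4.15 = 842.9.

842.9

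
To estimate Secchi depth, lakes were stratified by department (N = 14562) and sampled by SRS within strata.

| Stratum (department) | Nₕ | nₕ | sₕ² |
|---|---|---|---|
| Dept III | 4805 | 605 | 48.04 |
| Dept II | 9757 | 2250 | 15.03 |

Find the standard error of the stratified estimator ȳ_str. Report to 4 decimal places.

Var(ȳ_str) = Σₕ Wₕ²(1 − fₕ)sₕ²/nₕ with Wₕ = Nₕ/N, N = 14562.
Dept III: Wₕ = 0.32996841; term = 0.32996841²·(1 − 0.12591051)·48.04/605 = 0.0075569797.
Dept II: Wₕ = 0.67003159; term = 0.67003159²·(1 − 0.23060367)·15.03/2250 = 0.0023073694.
Sum = 0.0098643491.
SE = √(0.0098643491) = 0.0993.

0.0993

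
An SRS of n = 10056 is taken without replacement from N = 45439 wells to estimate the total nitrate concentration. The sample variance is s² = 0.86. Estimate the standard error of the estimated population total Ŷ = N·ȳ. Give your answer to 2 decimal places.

Var(Ŷ) = N²·Var(ȳ) = N²·(1 − n/N)·s²/n.
f = 10056/45439 = 0.22130769; Var(ȳ) = 0.77869231·0.86/10056 = 6.6594609 × 10^-5.
Var(Ŷ) = 45439² · (6.6594609 × 10^-5) = 137498.07.
SE(Ŷ) = √(137498.07) = 370.81.

370.81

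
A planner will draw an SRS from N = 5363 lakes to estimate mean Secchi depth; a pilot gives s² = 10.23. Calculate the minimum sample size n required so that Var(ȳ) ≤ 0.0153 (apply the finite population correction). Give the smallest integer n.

595

Without fpc, n₀ = s²/D = 10.23/0.0153 = 668.6275.
With fpc, (1 − n/N)·s²/n ≤ D requires n ≥ n₀/(1 + n₀/N) = 668.6275/(1 + 668.6275/5363) = 594.5077.
Rounding up, n = 595.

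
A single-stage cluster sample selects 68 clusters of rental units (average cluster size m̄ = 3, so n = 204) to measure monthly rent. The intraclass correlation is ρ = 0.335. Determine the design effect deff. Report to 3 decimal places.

1.670

deff = 1 + (3 − 1)·0.335 = 1 + 0.67 = 1.67.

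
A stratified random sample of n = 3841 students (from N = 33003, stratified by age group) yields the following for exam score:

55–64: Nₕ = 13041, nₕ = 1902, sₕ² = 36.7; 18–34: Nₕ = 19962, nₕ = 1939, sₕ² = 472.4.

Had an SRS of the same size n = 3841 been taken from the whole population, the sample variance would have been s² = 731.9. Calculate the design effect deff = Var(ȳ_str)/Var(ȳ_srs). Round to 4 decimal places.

Var(ȳ_str) = Σ Wₕ²(1−fₕ)sₕ²/nₕ with Wₕ = Nₕ/33003:
  55–64: (13041/33003)²·(1−1902/13041)·36.7/1902 = 0.0025733912
  18–34: (19962/33003)²·(1−1939/19962)·472.4/1939 = 0.080474146
  → Var(ȳ_str) = 0.083047537.
Var(ȳ_srs) = (1 − 3841/33003)·731.9/3841 = 0.16837256.
deff = 0.083047537 / 0.16837256 = 0.4932.

0.4932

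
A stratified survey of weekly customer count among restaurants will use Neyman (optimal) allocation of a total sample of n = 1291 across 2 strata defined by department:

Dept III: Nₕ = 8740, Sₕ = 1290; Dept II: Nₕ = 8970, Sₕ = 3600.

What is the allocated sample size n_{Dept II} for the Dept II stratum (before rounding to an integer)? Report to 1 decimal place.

Neyman allocation: nₕ = n·NₕSₕ / Σⱼ NⱼSⱼ.
Σ NⱼSⱼ = 8740·1290 + 8970·3600 = 4.35666 × 10^7.
n_{Dept II} = 1291·8970·3600 / (4.35666 × 10^7) = 956.9.

956.9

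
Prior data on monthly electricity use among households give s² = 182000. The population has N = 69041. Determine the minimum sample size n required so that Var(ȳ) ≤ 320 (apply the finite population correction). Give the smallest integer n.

Without fpc, n₀ = s²/D = 182000/320 = 568.7500.
With fpc, (1 − n/N)·s²/n ≤ D requires n ≥ n₀/(1 + n₀/N) = 568.7500/(1 + 568.7500/69041) = 564.1030.
Rounding up, n = 565.

565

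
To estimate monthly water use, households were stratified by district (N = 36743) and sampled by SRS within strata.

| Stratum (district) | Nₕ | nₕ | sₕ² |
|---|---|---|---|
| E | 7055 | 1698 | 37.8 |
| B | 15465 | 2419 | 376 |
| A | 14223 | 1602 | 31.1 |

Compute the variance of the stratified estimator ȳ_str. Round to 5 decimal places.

Var(ȳ_str) = Σₕ Wₕ²(1 − fₕ)sₕ²/nₕ with Wₕ = Nₕ/N, N = 36743.
E: Wₕ = 0.19200936; term = 0.19200936²·(1 − 0.24068037)·37.8/1698 = 6.2319442 × 10^-4.
B: Wₕ = 0.42089650; term = 0.42089650²·(1 − 0.15641772)·376/2419 = 0.023228975.
A: Wₕ = 0.38709414; term = 0.38709414²·(1 − 0.11263447)·31.1/1602 = 0.0025812712.
Sum = 0.026433441.

0.02643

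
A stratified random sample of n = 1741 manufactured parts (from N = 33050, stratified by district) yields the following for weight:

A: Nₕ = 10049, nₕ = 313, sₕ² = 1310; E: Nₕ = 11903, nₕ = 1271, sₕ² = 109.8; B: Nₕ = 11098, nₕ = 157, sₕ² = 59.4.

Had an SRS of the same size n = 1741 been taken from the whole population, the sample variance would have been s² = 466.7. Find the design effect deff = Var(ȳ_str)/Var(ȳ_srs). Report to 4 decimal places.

1.6813

Var(ȳ_str) = Σ Wₕ²(1−fₕ)sₕ²/nₕ with Wₕ = Nₕ/33050:
  A: (10049/33050)²·(1−313/10049)·1310/313 = 0.37487583
  E: (11903/33050)²·(1−1271/11903)·109.8/1271 = 0.010008875
  B: (11098/33050)²·(1−157/11098)·59.4/157 = 0.042057708
  → Var(ȳ_str) = 0.42694241.
Var(ȳ_srs) = (1 − 1741/33050)·466.7/1741 = 0.2539433.
deff = 0.42694241 / 0.2539433 = 1.6813.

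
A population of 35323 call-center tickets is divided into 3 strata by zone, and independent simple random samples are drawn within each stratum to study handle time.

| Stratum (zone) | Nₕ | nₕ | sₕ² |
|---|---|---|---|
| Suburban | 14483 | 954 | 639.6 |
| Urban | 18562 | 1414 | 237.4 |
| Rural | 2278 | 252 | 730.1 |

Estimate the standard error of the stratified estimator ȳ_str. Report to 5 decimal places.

Var(ȳ_str) = Σₕ Wₕ²(1 − fₕ)sₕ²/nₕ with Wₕ = Nₕ/N, N = 35323.
Suburban: Wₕ = 0.41001614; term = 0.41001614²·(1 − 0.06587033)·639.6/954 = 0.10528564.
Urban: Wₕ = 0.52549330; term = 0.52549330²·(1 − 0.07617714)·237.4/1414 = 0.042830622.
Rural: Wₕ = 0.06449056; term = 0.06449056²·(1 − 0.11062335)·730.1/252 = 0.010716669.
Sum = 0.15883293.
SE = √(0.15883293) = 0.39854.

0.39854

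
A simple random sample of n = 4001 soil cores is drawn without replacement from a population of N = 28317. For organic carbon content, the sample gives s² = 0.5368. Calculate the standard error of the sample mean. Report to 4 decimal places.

Under SRS without replacement, Var(ȳ) = (1 − f)·s²/n with f = n/N = 4001/28317 = 0.14129322.
Var(ȳ) = (1 − 0.14129322)·0.5368/4001 = 0.85870678·1.3416646 × 10^-4 = 1.1520965 × 10^-4.
SE(ȳ) = √(1.1520965 × 10^-4) = 0.0107.

0.0107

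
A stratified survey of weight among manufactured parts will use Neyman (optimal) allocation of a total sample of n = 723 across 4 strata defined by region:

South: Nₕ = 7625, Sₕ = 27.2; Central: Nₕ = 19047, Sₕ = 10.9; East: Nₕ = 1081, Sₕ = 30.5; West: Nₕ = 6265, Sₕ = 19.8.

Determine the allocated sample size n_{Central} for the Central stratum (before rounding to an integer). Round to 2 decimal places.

Neyman allocation: nₕ = n·NₕSₕ / Σⱼ NⱼSⱼ.
Σ NⱼSⱼ = 7625·27.2 + 19047·10.9 + 1081·30.5 + 6265·19.8 = 572029.8.
n_{Central} = 723·19047·10.9 / 572029.8 = 262.41.

262.41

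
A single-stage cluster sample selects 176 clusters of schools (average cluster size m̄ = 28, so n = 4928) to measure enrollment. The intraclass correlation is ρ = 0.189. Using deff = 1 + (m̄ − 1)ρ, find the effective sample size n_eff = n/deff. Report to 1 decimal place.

807.5

deff = 1 + (28 − 1)·0.189 = 1 + 5.103 = 6.103.
n_eff = 4928 / 6.103 = 807.5.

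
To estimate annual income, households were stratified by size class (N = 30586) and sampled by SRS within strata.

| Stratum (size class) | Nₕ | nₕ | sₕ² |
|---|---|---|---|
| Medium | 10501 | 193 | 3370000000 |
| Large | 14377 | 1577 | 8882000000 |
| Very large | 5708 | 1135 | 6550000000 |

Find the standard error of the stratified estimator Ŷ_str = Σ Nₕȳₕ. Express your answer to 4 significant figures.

Var(Ŷ_str) = Σₕ Nₕ²(1 − fₕ)sₕ²/nₕ.
Medium: 10501²·(1 − 193/10501)·3370000000/193 = 1.890069 × 10^15.
Large: 14377²·(1 − 1577/14377)·8882000000/1577 = 1.0364714 × 10^15.
Very large: 5708²·(1 − 1135/5708)·6550000000/1135 = 1.5063663 × 10^14.
Sum = 3.077177 × 10^15.
SE = √(3.077177 × 10^15) = 5.547 × 10^7.

5.547 × 10^7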